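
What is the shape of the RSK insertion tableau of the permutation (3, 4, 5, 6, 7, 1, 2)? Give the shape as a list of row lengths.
Row-insert each entry into an empty tableau.

After inserting 3: P = [[3]].
After inserting 4: P = [[3, 4]].
After inserting 5: P = [[3, 4, 5]].
After inserting 6: P = [[3, 4, 5, 6]].
After inserting 7: P = [[3, 4, 5, 6, 7]].
After inserting 1: P = [[1, 4, 5, 6, 7], [3]].
After inserting 2: P = [[1, 2, 5, 6, 7], [3, 4]].

The final insertion tableau P = [[1, 2, 5, 6, 7], [3, 4]] has shape [5, 2].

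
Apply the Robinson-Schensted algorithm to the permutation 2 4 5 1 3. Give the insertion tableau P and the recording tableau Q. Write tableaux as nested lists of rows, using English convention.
P = [[1, 3, 5], [2, 4]], Q = [[1, 2, 3], [4, 5]]

Insert each entry of the permutation into P by Schensted row insertion, recording in Q the position of each new cell.

After inserting 2: P = [[2]].
After inserting 4: P = [[2, 4]].
After inserting 5: P = [[2, 4, 5]].
After inserting 1: P = [[1, 4, 5], [2]].
After inserting 3: P = [[1, 3, 5], [2, 4]].

So P = [[1, 3, 5], [2, 4]], Q = [[1, 2, 3], [4, 5]].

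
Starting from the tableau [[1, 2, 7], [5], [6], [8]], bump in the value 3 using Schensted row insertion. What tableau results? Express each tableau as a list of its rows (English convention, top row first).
[[1, 2, 3], [5, 7], [6], [8]]

In row 1, 3 replaces 7 (the leftmost entry greater than 3); 7 is bumped to row 2. 7 is appended to row 2. The new tableau is [[1, 2, 3], [5, 7], [6], [8]].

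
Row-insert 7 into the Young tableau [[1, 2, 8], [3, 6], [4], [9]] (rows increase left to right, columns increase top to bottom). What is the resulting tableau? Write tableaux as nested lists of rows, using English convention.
In row 1, 7 replaces 8 (the leftmost entry greater than 7); 8 is bumped to row 2. 8 is appended to row 2. The new tableau is [[1, 2, 7], [3, 6, 8], [4], [9]].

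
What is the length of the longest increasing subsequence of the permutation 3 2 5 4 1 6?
3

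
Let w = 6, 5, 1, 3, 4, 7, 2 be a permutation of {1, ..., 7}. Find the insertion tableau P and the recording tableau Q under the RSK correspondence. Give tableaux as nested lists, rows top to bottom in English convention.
Insert each entry of the permutation into P by Schensted row insertion, recording in Q the position of each new cell.

Insert 6: appended to row 1. P = [[6]], Q = [[1]].
Insert 5: 5 bumps 6 from row 1; 6 starts row 2. P = [[5], [6]], Q = [[1], [2]].
Insert 1: 1 bumps 5 from row 1; 5 bumps 6 from row 2; 6 starts row 3. P = [[1], [5], [6]], Q = [[1], [2], [3]].
Insert 3: appended to row 1. P = [[1, 3], [5], [6]], Q = [[1, 4], [2], [3]].
Insert 4: appended to row 1. P = [[1, 3, 4], [5], [6]], Q = [[1, 4, 5], [2], [3]].
Insert 7: appended to row 1. P = [[1, 3, 4, 7], [5], [6]], Q = [[1, 4, 5, 6], [2], [3]].
Insert 2: 2 bumps 3 from row 1; 3 bumps 5 from row 2; 5 bumps 6 from row 3; 6 starts row 4. P = [[1, 2, 4, 7], [3], [5], [6]], Q = [[1, 4, 5, 6], [2], [3], [7]].

So P = [[1, 2, 4, 7], [3], [5], [6]], Q = [[1, 4, 5, 6], [2], [3], [7]].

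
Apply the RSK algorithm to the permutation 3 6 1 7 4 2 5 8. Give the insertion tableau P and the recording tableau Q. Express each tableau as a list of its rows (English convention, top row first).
Insert each entry of the permutation into P by Schensted row insertion, recording in Q the position of each new cell.

Insert 3: appended to row 1. P = [[3]].
Insert 6: appended to row 1. P = [[3, 6]].
Insert 1: 1 bumps 3 from row 1; 3 starts row 2. P = [[1, 6], [3]].
Insert 7: appended to row 1. P = [[1, 6, 7], [3]].
Insert 4: 4 bumps 6 from row 1; 6 appends to row 2. P = [[1, 4, 7], [3, 6]].
Insert 2: 2 bumps 4 from row 1; 4 bumps 6 from row 2; 6 starts row 3. P = [[1, 2, 7], [3, 4], [6]].
Insert 5: 5 bumps 7 from row 1; 7 appends to row 2. P = [[1, 2, 5], [3, 4, 7], [6]].
Insert 8: appended to row 1. P = [[1, 2, 5, 8], [3, 4, 7], [6]].

So P = [[1, 2, 5, 8], [3, 4, 7], [6]], Q = [[1, 2, 4, 8], [3, 5, 7], [6]].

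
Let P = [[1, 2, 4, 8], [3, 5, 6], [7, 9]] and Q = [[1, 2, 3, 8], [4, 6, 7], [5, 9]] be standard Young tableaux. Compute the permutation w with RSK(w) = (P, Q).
3 7 9 5 1 2 6 8 4

Reverse the RSK construction: for i from n down to 1, find the cell of Q containing i, remove the entry at that cell from P, and reverse-bump it up through P; the value ejected from row 1 is w(i).

Step i=9: Q has 9 at row 3, column 2; remove 9 from row 3 of P and reverse-bump: 9 enters row 2 and ejects 6; 6 enters row 1 and ejects 4. So w(9) = 4. P is now [[1, 2, 6, 8], [3, 5, 9], [7]].
Step i=8: Q has 8 at row 1, column 4; remove that cell from P, ejecting 8. So w(8) = 8. P is now [[1, 2, 6], [3, 5, 9], [7]].
Step i=7: Q has 7 at row 2, column 3; remove 9 from row 2 of P and reverse-bump: 9 enters row 1 and ejects 6. So w(7) = 6. P is now [[1, 2, 9], [3, 5], [7]].
Step i=6: Q has 6 at row 2, column 2; remove 5 from row 2 of P and reverse-bump: 5 enters row 1 and ejects 2. So w(6) = 2. P is now [[1, 5, 9], [3], [7]].
Step i=5: Q has 5 at row 3, column 1; remove 7 from row 3 of P and reverse-bump: 7 enters row 2 and ejects 3; 3 enters row 1 and ejects 1. So w(5) = 1. P is now [[3, 5, 9], [7]].
Step i=4: Q has 4 at row 2, column 1; remove 7 from row 2 of P and reverse-bump: 7 enters row 1 and ejects 5. So w(4) = 5. P is now [[3, 7, 9]].
Step i=3: Q has 3 at row 1, column 3; remove that cell from P, ejecting 9. So w(3) = 9. P is now [[3, 7]].
Step i=2: Q has 2 at row 1, column 2; remove that cell from P, ejecting 7. So w(2) = 7. P is now [[3]].
Step i=1: Q has 1 at row 1, column 1; remove that cell from P, ejecting 3. So w(1) = 3. P is now [].

So w = 3 7 9 5 1 2 6 8 4.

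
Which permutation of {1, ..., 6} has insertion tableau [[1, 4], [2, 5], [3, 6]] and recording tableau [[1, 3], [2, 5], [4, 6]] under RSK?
3 2 6 1 5 4

Reverse the RSK construction: for i from n down to 1, find the cell of Q containing i, remove the entry at that cell from P, and reverse-bump it up through P; the value ejected from row 1 is w(i).

Step i=6: Q has 6 at row 3, column 2; remove 6 from row 3 of P and reverse-bump: 6 enters row 2 and ejects 5; 5 enters row 1 and ejects 4. So w(6) = 4. P is now [[1, 5], [2, 6], [3]].
Step i=5: Q has 5 at row 2, column 2; remove 6 from row 2 of P and reverse-bump: 6 enters row 1 and ejects 5. So w(5) = 5. P is now [[1, 6], [2], [3]].
Step i=4: Q has 4 at row 3, column 1; remove 3 from row 3 of P and reverse-bump: 3 enters row 2 and ejects 2; 2 enters row 1 and ejects 1. So w(4) = 1. P is now [[2, 6], [3]].
Step i=3: Q has 3 at row 1, column 2; remove that cell from P, ejecting 6. So w(3) = 6. P is now [[2], [3]].
Step i=2: Q has 2 at row 2, column 1; remove 3 from row 2 of P and reverse-bump: 3 enters row 1 and ejects 2. So w(2) = 2. P is now [[3]].
Step i=1: Q has 1 at row 1, column 1; remove that cell from P, ejecting 3. So w(1) = 3. P is now [].

So w = 3 2 6 1 5 4.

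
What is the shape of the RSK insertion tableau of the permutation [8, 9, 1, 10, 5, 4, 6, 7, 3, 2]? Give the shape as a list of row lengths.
[4, 3, 1, 1, 1]

Row-insert each entry into an empty tableau.

After inserting 8: P = [[8]].
After inserting 9: P = [[8, 9]].
After inserting 1: P = [[1, 9], [8]].
After inserting 10: P = [[1, 9, 10], [8]].
After inserting 5: P = [[1, 5, 10], [8, 9]].
After inserting 4: P = [[1, 4, 10], [5, 9], [8]].
After inserting 6: P = [[1, 4, 6], [5, 9, 10], [8]].
After inserting 7: P = [[1, 4, 6, 7], [5, 9, 10], [8]].
After inserting 3: P = [[1, 3, 6, 7], [4, 9, 10], [5], [8]].
After inserting 2: P = [[1, 2, 6, 7], [3, 9, 10], [4], [5], [8]].

The final insertion tableau P = [[1, 2, 6, 7], [3, 9, 10], [4], [5], [8]] has shape [4, 3, 1, 1, 1].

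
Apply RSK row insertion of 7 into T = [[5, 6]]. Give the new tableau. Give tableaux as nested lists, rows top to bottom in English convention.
7 is larger than every entry of row 1, so it is appended to row 1. The new tableau is [[5, 6, 7]].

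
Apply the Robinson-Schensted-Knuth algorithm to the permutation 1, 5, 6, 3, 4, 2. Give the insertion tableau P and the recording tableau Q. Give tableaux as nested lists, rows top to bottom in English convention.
Insert each entry of the permutation into P by Schensted row insertion, recording in Q the position of each new cell.

Insert 1: appended to row 1. P = [[1]].
Insert 5: appended to row 1. P = [[1, 5]].
Insert 6: appended to row 1. P = [[1, 5, 6]].
Insert 3: 3 bumps 5 from row 1; 5 starts row 2. P = [[1, 3, 6], [5]].
Insert 4: 4 bumps 6 from row 1; 6 appends to row 2. P = [[1, 3, 4], [5, 6]].
Insert 2: 2 bumps 3 from row 1; 3 bumps 5 from row 2; 5 starts row 3. P = [[1, 2, 4], [3, 6], [5]].

So P = [[1, 2, 4], [3, 6], [5]], Q = [[1, 2, 3], [4, 5], [6]].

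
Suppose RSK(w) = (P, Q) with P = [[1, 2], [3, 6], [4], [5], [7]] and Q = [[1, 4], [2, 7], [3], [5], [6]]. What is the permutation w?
7 5 4 6 3 1 2

Reverse the RSK construction: for i from n down to 1, find the cell of Q containing i, remove the entry at that cell from P, and reverse-bump it up through P; the value ejected from row 1 is w(i).

Step i=7: Q has 7 at row 2, column 2; remove 6 from row 2 of P and reverse-bump: 6 enters row 1 and ejects 2. So w(7) = 2. P is now [[1, 6], [3], [4], [5], [7]].
Step i=6: Q has 6 at row 5, column 1; remove 7 from row 5 of P and reverse-bump: 7 enters row 4 and ejects 5; 5 enters row 3 and ejects 4; 4 enters row 2 and ejects 3; 3 enters row 1 and ejects 1. So w(6) = 1. P is now [[3, 6], [4], [5], [7]].
Step i=5: Q has 5 at row 4, column 1; remove 7 from row 4 of P and reverse-bump: 7 enters row 3 and ejects 5; 5 enters row 2 and ejects 4; 4 enters row 1 and ejects 3. So w(5) = 3. P is now [[4, 6], [5], [7]].
Step i=4: Q has 4 at row 1, column 2; remove that cell from P, ejecting 6. So w(4) = 6. P is now [[4], [5], [7]].
Step i=3: Q has 3 at row 3, column 1; remove 7 from row 3 of P and reverse-bump: 7 enters row 2 and ejects 5; 5 enters row 1 and ejects 4. So w(3) = 4. P is now [[5], [7]].
Step i=2: Q has 2 at row 2, column 1; remove 7 from row 2 of P and reverse-bump: 7 enters row 1 and ejects 5. So w(2) = 5. P is now [[7]].
Step i=1: Q has 1 at row 1, column 1; remove that cell from P, ejecting 7. So w(1) = 7. P is now [].

So w = 7 5 4 6 3 1 2.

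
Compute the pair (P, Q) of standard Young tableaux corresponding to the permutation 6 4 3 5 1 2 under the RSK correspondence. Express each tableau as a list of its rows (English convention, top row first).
P = [[1, 2], [3, 5], [4], [6]], Q = [[1, 4], [2, 6], [3], [5]]

Insert each entry of the permutation into P by Schensted row insertion, recording in Q the position of each new cell.

Insert 6: appended to row 1. P = [[6]].
Insert 4: 4 bumps 6 from row 1; 6 starts row 2. P = [[4], [6]].
Insert 3: 3 bumps 4 from row 1; 4 bumps 6 from row 2; 6 starts row 3. P = [[3], [4], [6]].
Insert 5: appended to row 1. P = [[3, 5], [4], [6]].
Insert 1: 1 bumps 3 from row 1; 3 bumps 4 from row 2; 4 bumps 6 from row 3; 6 starts row 4. P = [[1, 5], [3], [4], [6]].
Insert 2: 2 bumps 5 from row 1; 5 appends to row 2. P = [[1, 2], [3, 5], [4], [6]].

So P = [[1, 2], [3, 5], [4], [6]], Q = [[1, 4], [2, 6], [3], [5]].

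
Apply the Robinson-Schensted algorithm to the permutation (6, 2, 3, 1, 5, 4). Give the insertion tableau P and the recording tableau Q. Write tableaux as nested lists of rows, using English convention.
Insert each entry of the permutation into P by Schensted row insertion, recording in Q the position of each new cell.

Insert 6: appended to row 1. P = [[6]].
Insert 2: 2 bumps 6 from row 1; 6 starts row 2. P = [[2], [6]].
Insert 3: appended to row 1. P = [[2, 3], [6]].
Insert 1: 1 bumps 2 from row 1; 2 bumps 6 from row 2; 6 starts row 3. P = [[1, 3], [2], [6]].
Insert 5: appended to row 1. P = [[1, 3, 5], [2], [6]].
Insert 4: 4 bumps 5 from row 1; 5 appends to row 2. P = [[1, 3, 4], [2, 5], [6]].

So P = [[1, 3, 4], [2, 5], [6]], Q = [[1, 3, 5], [2, 6], [4]].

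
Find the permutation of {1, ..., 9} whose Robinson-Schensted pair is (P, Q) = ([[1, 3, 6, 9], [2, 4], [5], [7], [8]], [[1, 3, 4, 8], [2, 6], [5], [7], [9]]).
8 2 5 7 1 6 4 9 3

Reverse the RSK construction: for i from n down to 1, find the cell of Q containing i, remove the entry at that cell from P, and reverse-bump it up through P; the value ejected from row 1 is w(i).

Step i=9: Q has 9 at row 5, column 1; remove 8 from row 5 of P and reverse-bump: 8 enters row 4 and ejects 7; 7 enters row 3 and ejects 5; 5 enters row 2 and ejects 4; 4 enters row 1 and ejects 3. So w(9) = 3. P is now [[1, 4, 6, 9], [2, 5], [7], [8]].
Step i=8: Q has 8 at row 1, column 4; remove that cell from P, ejecting 9. So w(8) = 9. P is now [[1, 4, 6], [2, 5], [7], [8]].
Step i=7: Q has 7 at row 4, column 1; remove 8 from row 4 of P and reverse-bump: 8 enters row 3 and ejects 7; 7 enters row 2 and ejects 5; 5 enters row 1 and ejects 4. So w(7) = 4. P is now [[1, 5, 6], [2, 7], [8]].
Step i=6: Q has 6 at row 2, column 2; remove 7 from row 2 of P and reverse-bump: 7 enters row 1 and ejects 6. So w(6) = 6. P is now [[1, 5, 7], [2], [8]].
Step i=5: Q has 5 at row 3, column 1; remove 8 from row 3 of P and reverse-bump: 8 enters row 2 and ejects 2; 2 enters row 1 and ejects 1. So w(5) = 1. P is now [[2, 5, 7], [8]].
Step i=4: Q has 4 at row 1, column 3; remove that cell from P, ejecting 7. So w(4) = 7. P is now [[2, 5], [8]].
Step i=3: Q has 3 at row 1, column 2; remove that cell from P, ejecting 5. So w(3) = 5. P is now [[2], [8]].
Step i=2: Q has 2 at row 2, column 1; remove 8 from row 2 of P and reverse-bump: 8 enters row 1 and ejects 2. So w(2) = 2. P is now [[8]].
Step i=1: Q has 1 at row 1, column 1; remove that cell from P, ejecting 8. So w(1) = 8. P is now [].

So w = 8 2 5 7 1 6 4 9 3.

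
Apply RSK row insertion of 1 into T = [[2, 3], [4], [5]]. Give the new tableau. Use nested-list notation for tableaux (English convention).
[[1, 3], [2], [4], [5]]

In row 1, 1 replaces 2 (the leftmost entry greater than 1); 2 is bumped to row 2. In row 2, 2 replaces 4 (the leftmost entry greater than 2); 4 is bumped to row 3. In row 3, 4 replaces 5 (the leftmost entry greater than 4); 5 is bumped to row 4. 5 starts a new row 4. The new tableau is [[1, 3], [2], [4], [5]].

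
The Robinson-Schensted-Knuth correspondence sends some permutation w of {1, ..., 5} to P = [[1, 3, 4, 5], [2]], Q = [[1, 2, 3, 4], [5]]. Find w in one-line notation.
2 3 4 5 1

Reverse the RSK construction: for i from n down to 1, find the cell of Q containing i, remove the entry at that cell from P, and reverse-bump it up through P; the value ejected from row 1 is w(i).

Step i=5: Q has 5 at row 2, column 1; remove 2 from row 2 of P and reverse-bump: 2 enters row 1 and ejects 1. So w(5) = 1. P is now [[2, 3, 4, 5]].
Step i=4: Q has 4 at row 1, column 4; remove that cell from P, ejecting 5. So w(4) = 5. P is now [[2, 3, 4]].
Step i=3: Q has 3 at row 1, column 3; remove that cell from P, ejecting 4. So w(3) = 4. P is now [[2, 3]].
Step i=2: Q has 2 at row 1, column 2; remove that cell from P, ejecting 3. So w(2) = 3. P is now [[2]].
Step i=1: Q has 1 at row 1, column 1; remove that cell from P, ejecting 2. So w(1) = 2. P is now [].

So w = 2 3 4 5 1.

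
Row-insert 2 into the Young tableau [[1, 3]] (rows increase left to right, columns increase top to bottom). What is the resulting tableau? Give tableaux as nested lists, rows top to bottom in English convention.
In row 1, 2 replaces 3 (the leftmost entry greater than 2); 3 is bumped to row 2. 3 starts a new row 2. The new tableau is [[1, 2], [3]].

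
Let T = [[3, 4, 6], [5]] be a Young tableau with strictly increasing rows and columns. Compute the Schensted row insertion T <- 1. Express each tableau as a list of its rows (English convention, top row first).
In row 1, 1 replaces 3 (the leftmost entry greater than 1); 3 is bumped to row 2. In row 2, 3 replaces 5 (the leftmost entry greater than 3); 5 is bumped to row 3. 5 starts a new row 3. The new tableau is [[1, 4, 6], [3], [5]].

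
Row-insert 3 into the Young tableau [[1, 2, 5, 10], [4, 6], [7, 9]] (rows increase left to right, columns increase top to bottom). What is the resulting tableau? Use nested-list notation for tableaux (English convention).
In row 1, 3 replaces 5 (the leftmost entry greater than 3); 5 is bumped to row 2. In row 2, 5 replaces 6 (the leftmost entry greater than 5); 6 is bumped to row 3. In row 3, 6 replaces 7 (the leftmost entry greater than 6); 7 is bumped to row 4. 7 starts a new row 4. The new tableau is [[1, 2, 3, 10], [4, 5], [6, 9], [7]].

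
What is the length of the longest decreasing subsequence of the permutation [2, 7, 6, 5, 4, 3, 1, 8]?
6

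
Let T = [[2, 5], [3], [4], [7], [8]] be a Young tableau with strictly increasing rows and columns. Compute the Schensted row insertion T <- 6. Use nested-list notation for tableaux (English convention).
6 is larger than every entry of row 1, so it is appended to row 1. The new tableau is [[2, 5, 6], [3], [4], [7], [8]].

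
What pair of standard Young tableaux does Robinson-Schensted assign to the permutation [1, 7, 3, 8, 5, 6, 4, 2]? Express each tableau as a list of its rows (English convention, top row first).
P = [[1, 2, 4, 6], [3, 8], [5], [7]], Q = [[1, 2, 4, 6], [3, 5], [7], [8]]

Insert each entry of the permutation into P by Schensted row insertion, recording in Q the position of each new cell.

After inserting 1: P = [[1]].
After inserting 7: P = [[1, 7]].
After inserting 3: P = [[1, 3], [7]].
After inserting 8: P = [[1, 3, 8], [7]].
After inserting 5: P = [[1, 3, 5], [7, 8]].
After inserting 6: P = [[1, 3, 5, 6], [7, 8]].
After inserting 4: P = [[1, 3, 4, 6], [5, 8], [7]].
After inserting 2: P = [[1, 2, 4, 6], [3, 8], [5], [7]].

So P = [[1, 2, 4, 6], [3, 8], [5], [7]], Q = [[1, 2, 4, 6], [3, 5], [7], [8]].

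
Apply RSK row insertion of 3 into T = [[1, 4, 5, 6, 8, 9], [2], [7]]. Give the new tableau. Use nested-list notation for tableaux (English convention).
[[1, 3, 5, 6, 8, 9], [2, 4], [7]]

In row 1, 3 replaces 4 (the leftmost entry greater than 3); 4 is bumped to row 2. 4 is appended to row 2. The new tableau is [[1, 3, 5, 6, 8, 9], [2, 4], [7]].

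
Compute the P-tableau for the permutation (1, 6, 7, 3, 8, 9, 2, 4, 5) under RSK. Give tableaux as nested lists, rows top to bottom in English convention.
P = [[1, 2, 4, 5, 9], [3, 7, 8], [6]]

Insert 1: appended to row 1. P = [[1]].
Insert 6: appended to row 1. P = [[1, 6]].
Insert 7: appended to row 1. P = [[1, 6, 7]].
Insert 3: 3 bumps 6 from row 1; 6 starts row 2. P = [[1, 3, 7], [6]].
Insert 8: appended to row 1. P = [[1, 3, 7, 8], [6]].
Insert 9: appended to row 1. P = [[1, 3, 7, 8, 9], [6]].
Insert 2: 2 bumps 3 from row 1; 3 bumps 6 from row 2; 6 starts row 3. P = [[1, 2, 7, 8, 9], [3], [6]].
Insert 4: 4 bumps 7 from row 1; 7 appends to row 2. P = [[1, 2, 4, 8, 9], [3, 7], [6]].
Insert 5: 5 bumps 8 from row 1; 8 appends to row 2. P = [[1, 2, 4, 5, 9], [3, 7, 8], [6]].

So P = [[1, 2, 4, 5, 9], [3, 7, 8], [6]].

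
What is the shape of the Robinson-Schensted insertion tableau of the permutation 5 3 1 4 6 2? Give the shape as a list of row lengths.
Row-insert each entry into an empty tableau.

After inserting 5: P = [[5]].
After inserting 3: P = [[3], [5]].
After inserting 1: P = [[1], [3], [5]].
After inserting 4: P = [[1, 4], [3], [5]].
After inserting 6: P = [[1, 4, 6], [3], [5]].
After inserting 2: P = [[1, 2, 6], [3, 4], [5]].

The final insertion tableau P = [[1, 2, 6], [3, 4], [5]] has shape [3, 2, 1].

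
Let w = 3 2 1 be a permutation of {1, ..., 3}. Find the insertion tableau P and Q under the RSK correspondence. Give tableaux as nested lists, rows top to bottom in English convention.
P = [[1], [2], [3]], Q = [[1], [2], [3]]

Insert each entry of the permutation into P by Schensted row insertion, recording in Q the position of each new cell.

After inserting 3: P = [[3]].
After inserting 2: P = [[2], [3]].
After inserting 1: P = [[1], [2], [3]].

So P = [[1], [2], [3]], Q = [[1], [2], [3]].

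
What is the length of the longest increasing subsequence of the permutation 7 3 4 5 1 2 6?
4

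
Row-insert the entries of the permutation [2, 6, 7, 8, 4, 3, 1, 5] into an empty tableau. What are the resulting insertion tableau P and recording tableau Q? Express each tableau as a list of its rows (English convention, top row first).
Insert each entry of the permutation into P by Schensted row insertion, recording in Q the position of each new cell.

After inserting 2: P = [[2]].
After inserting 6: P = [[2, 6]].
After inserting 7: P = [[2, 6, 7]].
After inserting 8: P = [[2, 6, 7, 8]].
After inserting 4: P = [[2, 4, 7, 8], [6]].
After inserting 3: P = [[2, 3, 7, 8], [4], [6]].
After inserting 1: P = [[1, 3, 7, 8], [2], [4], [6]].
After inserting 5: P = [[1, 3, 5, 8], [2, 7], [4], [6]].

So P = [[1, 3, 5, 8], [2, 7], [4], [6]], Q = [[1, 2, 3, 4], [5, 8], [6], [7]].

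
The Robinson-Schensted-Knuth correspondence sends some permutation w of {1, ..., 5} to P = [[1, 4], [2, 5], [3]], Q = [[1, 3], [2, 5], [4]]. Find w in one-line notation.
3 2 5 1 4

Reverse RSK: for i = n, n-1, ..., 1, locate i in Q, remove the corresponding corner cell from P, and reverse-bump its entry up through P; the value ejected from row 1 is w(i).

So w = 3 2 5 1 4.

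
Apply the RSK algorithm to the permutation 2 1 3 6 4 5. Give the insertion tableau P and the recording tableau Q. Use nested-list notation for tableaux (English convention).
P = [[1, 3, 4, 5], [2, 6]], Q = [[1, 3, 4, 6], [2, 5]]

Insert each entry of the permutation into P by Schensted row insertion, recording in Q the position of each new cell.

After inserting 2: P = [[2]].
After inserting 1: P = [[1], [2]].
After inserting 3: P = [[1, 3], [2]].
After inserting 6: P = [[1, 3, 6], [2]].
After inserting 4: P = [[1, 3, 4], [2, 6]].
After inserting 5: P = [[1, 3, 4, 5], [2, 6]].

So P = [[1, 3, 4, 5], [2, 6]], Q = [[1, 3, 4, 6], [2, 5]].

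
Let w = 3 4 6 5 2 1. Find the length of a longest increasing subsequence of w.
3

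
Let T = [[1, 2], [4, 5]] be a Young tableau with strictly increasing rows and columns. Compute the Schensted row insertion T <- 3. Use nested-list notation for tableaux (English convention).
3 is larger than every entry of row 1, so it is appended to row 1. The new tableau is [[1, 2, 3], [4, 5]].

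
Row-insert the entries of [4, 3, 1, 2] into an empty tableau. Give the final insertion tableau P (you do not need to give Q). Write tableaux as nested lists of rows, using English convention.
Insert 4: appended to row 1. P = [[4]].
Insert 3: 3 bumps 4 from row 1; 4 starts row 2. P = [[3], [4]].
Insert 1: 1 bumps 3 from row 1; 3 bumps 4 from row 2; 4 starts row 3. P = [[1], [3], [4]].
Insert 2: appended to row 1. P = [[1, 2], [3], [4]].

So P = [[1, 2], [3], [4]].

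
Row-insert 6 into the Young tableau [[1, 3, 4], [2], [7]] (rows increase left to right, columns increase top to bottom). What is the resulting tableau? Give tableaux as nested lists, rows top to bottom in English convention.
[[1, 3, 4, 6], [2], [7]]

6 is larger than every entry of row 1, so it is appended to row 1. The new tableau is [[1, 3, 4, 6], [2], [7]].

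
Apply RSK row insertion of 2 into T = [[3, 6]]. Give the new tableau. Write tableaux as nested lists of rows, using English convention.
In row 1, 2 replaces 3 (the leftmost entry greater than 2); 3 is bumped to row 2. 3 starts a new row 2. The new tableau is [[2, 6], [3]].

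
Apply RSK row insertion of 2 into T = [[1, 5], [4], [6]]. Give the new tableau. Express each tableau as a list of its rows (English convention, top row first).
In row 1, 2 replaces 5 (the leftmost entry greater than 2); 5 is bumped to row 2. 5 is appended to row 2. The new tableau is [[1, 2], [4, 5], [6]].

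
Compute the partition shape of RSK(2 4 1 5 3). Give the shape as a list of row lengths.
RSK row insertion gives P = [[1, 3, 5], [2, 4]], which has shape [3, 2].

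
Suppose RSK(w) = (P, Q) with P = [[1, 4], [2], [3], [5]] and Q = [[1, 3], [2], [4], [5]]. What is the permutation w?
5 3 4 2 1

Reverse the RSK construction: for i from n down to 1, find the cell of Q containing i, remove the entry at that cell from P, and reverse-bump it up through P; the value ejected from row 1 is w(i).

Step i=5: Q has 5 at row 4, column 1; remove 5 from row 4 of P and reverse-bump: 5 enters row 3 and ejects 3; 3 enters row 2 and ejects 2; 2 enters row 1 and ejects 1. So w(5) = 1. P is now [[2, 4], [3], [5]].
Step i=4: Q has 4 at row 3, column 1; remove 5 from row 3 of P and reverse-bump: 5 enters row 2 and ejects 3; 3 enters row 1 and ejects 2. So w(4) = 2. P is now [[3, 4], [5]].
Step i=3: Q has 3 at row 1, column 2; remove that cell from P, ejecting 4. So w(3) = 4. P is now [[3], [5]].
Step i=2: Q has 2 at row 2, column 1; remove 5 from row 2 of P and reverse-bump: 5 enters row 1 and ejects 3. So w(2) = 3. P is now [[5]].
Step i=1: Q has 1 at row 1, column 1; remove that cell from P, ejecting 5. So w(1) = 5. P is now [].

So w = 5 3 4 2 1.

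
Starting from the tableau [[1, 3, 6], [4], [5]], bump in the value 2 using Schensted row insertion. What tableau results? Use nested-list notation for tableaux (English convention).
[[1, 2, 6], [3], [4], [5]]

In row 1, 2 replaces 3 (the leftmost entry greater than 2); 3 is bumped to row 2. In row 2, 3 replaces 4 (the leftmost entry greater than 3); 4 is bumped to row 3. In row 3, 4 replaces 5 (the leftmost entry greater than 4); 5 is bumped to row 4. 5 starts a new row 4. The new tableau is [[1, 2, 6], [3], [4], [5]].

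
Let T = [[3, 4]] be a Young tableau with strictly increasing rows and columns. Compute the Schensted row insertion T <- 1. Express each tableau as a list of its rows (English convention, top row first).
In row 1, 1 replaces 3 (the leftmost entry greater than 1); 3 is bumped to row 2. 3 starts a new row 2. The new tableau is [[1, 4], [3]].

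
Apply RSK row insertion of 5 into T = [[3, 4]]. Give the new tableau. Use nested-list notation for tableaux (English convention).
[[3, 4, 5]]

5 is larger than every entry of row 1, so it is appended to row 1. The new tableau is [[3, 4, 5]].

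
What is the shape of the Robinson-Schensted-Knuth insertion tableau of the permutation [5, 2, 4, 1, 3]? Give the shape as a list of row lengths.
Row-insert each entry into an empty tableau.

After inserting 5: P = [[5]].
After inserting 2: P = [[2], [5]].
After inserting 4: P = [[2, 4], [5]].
After inserting 1: P = [[1, 4], [2], [5]].
After inserting 3: P = [[1, 3], [2, 4], [5]].

The final insertion tableau P = [[1, 3], [2, 4], [5]] has shape [2, 2, 1].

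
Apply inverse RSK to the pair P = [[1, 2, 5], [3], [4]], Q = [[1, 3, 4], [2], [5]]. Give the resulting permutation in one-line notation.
Reverse the RSK construction: for i from n down to 1, find the cell of Q containing i, remove the entry at that cell from P, and reverse-bump it up through P; the value ejected from row 1 is w(i).

Step i=5: Q has 5 at row 3, column 1; remove 4 from row 3 of P and reverse-bump: 4 enters row 2 and ejects 3; 3 enters row 1 and ejects 2. So w(5) = 2. P is now [[1, 3, 5], [4]].
Step i=4: Q has 4 at row 1, column 3; remove that cell from P, ejecting 5. So w(4) = 5. P is now [[1, 3], [4]].
Step i=3: Q has 3 at row 1, column 2; remove that cell from P, ejecting 3. So w(3) = 3. P is now [[1], [4]].
Step i=2: Q has 2 at row 2, column 1; remove 4 from row 2 of P and reverse-bump: 4 enters row 1 and ejects 1. So w(2) = 1. P is now [[4]].
Step i=1: Q has 1 at row 1, column 1; remove that cell from P, ejecting 4. So w(1) = 4. P is now [].

So w = 4 1 3 5 2.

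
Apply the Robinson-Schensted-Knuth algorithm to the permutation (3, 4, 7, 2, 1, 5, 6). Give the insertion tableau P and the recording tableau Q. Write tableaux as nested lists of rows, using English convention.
Insert each entry of the permutation into P by Schensted row insertion, recording in Q the position of each new cell.

Insert 3: appended to row 1. P = [[3]].
Insert 4: appended to row 1. P = [[3, 4]].
Insert 7: appended to row 1. P = [[3, 4, 7]].
Insert 2: 2 bumps 3 from row 1; 3 starts row 2. P = [[2, 4, 7], [3]].
Insert 1: 1 bumps 2 from row 1; 2 bumps 3 from row 2; 3 starts row 3. P = [[1, 4, 7], [2], [3]].
Insert 5: 5 bumps 7 from row 1; 7 appends to row 2. P = [[1, 4, 5], [2, 7], [3]].
Insert 6: appended to row 1. P = [[1, 4, 5, 6], [2, 7], [3]].

So P = [[1, 4, 5, 6], [2, 7], [3]], Q = [[1, 2, 3, 7], [4, 6], [5]].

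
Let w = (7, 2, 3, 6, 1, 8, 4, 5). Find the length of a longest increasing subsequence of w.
4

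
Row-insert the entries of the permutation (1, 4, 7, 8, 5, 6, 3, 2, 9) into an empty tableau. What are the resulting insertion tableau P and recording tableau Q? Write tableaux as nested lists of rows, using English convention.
Insert each entry of the permutation into P by Schensted row insertion, recording in Q the position of each new cell.

Insert 1: appended to row 1. P = [[1]].
Insert 4: appended to row 1. P = [[1, 4]].
Insert 7: appended to row 1. P = [[1, 4, 7]].
Insert 8: appended to row 1. P = [[1, 4, 7, 8]].
Insert 5: 5 bumps 7 from row 1; 7 starts row 2. P = [[1, 4, 5, 8], [7]].
Insert 6: 6 bumps 8 from row 1; 8 appends to row 2. P = [[1, 4, 5, 6], [7, 8]].
Insert 3: 3 bumps 4 from row 1; 4 bumps 7 from row 2; 7 starts row 3. P = [[1, 3, 5, 6], [4, 8], [7]].
Insert 2: 2 bumps 3 from row 1; 3 bumps 4 from row 2; 4 bumps 7 from row 3; 7 starts row 4. P = [[1, 2, 5, 6], [3, 8], [4], [7]].
Insert 9: appended to row 1. P = [[1, 2, 5, 6, 9], [3, 8], [4], [7]].

So P = [[1, 2, 5, 6, 9], [3, 8], [4], [7]], Q = [[1, 2, 3, 4, 9], [5, 6], [7], [8]].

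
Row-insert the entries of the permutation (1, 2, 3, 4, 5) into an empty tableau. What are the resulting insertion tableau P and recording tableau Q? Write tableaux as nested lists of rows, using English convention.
P = [[1, 2, 3, 4, 5]], Q = [[1, 2, 3, 4, 5]]

Insert each entry of the permutation into P by Schensted row insertion, recording in Q the position of each new cell.

After inserting 1: P = [[1]].
After inserting 2: P = [[1, 2]].
After inserting 3: P = [[1, 2, 3]].
After inserting 4: P = [[1, 2, 3, 4]].
After inserting 5: P = [[1, 2, 3, 4, 5]].

So P = [[1, 2, 3, 4, 5]], Q = [[1, 2, 3, 4, 5]].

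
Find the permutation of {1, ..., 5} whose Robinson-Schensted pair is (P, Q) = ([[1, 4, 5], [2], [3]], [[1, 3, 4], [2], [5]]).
3 2 4 5 1

Reverse the RSK construction: for i from n down to 1, find the cell of Q containing i, remove the entry at that cell from P, and reverse-bump it up through P; the value ejected from row 1 is w(i).

Step i=5: Q has 5 at row 3, column 1; remove 3 from row 3 of P and reverse-bump: 3 enters row 2 and ejects 2; 2 enters row 1 and ejects 1. So w(5) = 1. P is now [[2, 4, 5], [3]].
Step i=4: Q has 4 at row 1, column 3; remove that cell from P, ejecting 5. So w(4) = 5. P is now [[2, 4], [3]].
Step i=3: Q has 3 at row 1, column 2; remove that cell from P, ejecting 4. So w(3) = 4. P is now [[2], [3]].
Step i=2: Q has 2 at row 2, column 1; remove 3 from row 2 of P and reverse-bump: 3 enters row 1 and ejects 2. So w(2) = 2. P is now [[3]].
Step i=1: Q has 1 at row 1, column 1; remove that cell from P, ejecting 3. So w(1) = 3. P is now [].

So w = 3 2 4 5 1.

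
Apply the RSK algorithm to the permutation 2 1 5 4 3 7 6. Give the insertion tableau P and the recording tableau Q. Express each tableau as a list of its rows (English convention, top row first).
P = [[1, 3, 6], [2, 4, 7], [5]], Q = [[1, 3, 6], [2, 4, 7], [5]]

Insert each entry of the permutation into P by Schensted row insertion, recording in Q the position of each new cell.

Insert 2: appended to row 1. P = [[2]].
Insert 1: 1 bumps 2 from row 1; 2 starts row 2. P = [[1], [2]].
Insert 5: appended to row 1. P = [[1, 5], [2]].
Insert 4: 4 bumps 5 from row 1; 5 appends to row 2. P = [[1, 4], [2, 5]].
Insert 3: 3 bumps 4 from row 1; 4 bumps 5 from row 2; 5 starts row 3. P = [[1, 3], [2, 4], [5]].
Insert 7: appended to row 1. P = [[1, 3, 7], [2, 4], [5]].
Insert 6: 6 bumps 7 from row 1; 7 appends to row 2. P = [[1, 3, 6], [2, 4, 7], [5]].

So P = [[1, 3, 6], [2, 4, 7], [5]], Q = [[1, 3, 6], [2, 4, 7], [5]].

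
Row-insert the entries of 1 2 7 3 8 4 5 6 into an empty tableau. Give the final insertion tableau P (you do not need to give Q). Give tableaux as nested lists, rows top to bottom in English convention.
After inserting 1: P = [[1]].
After inserting 2: P = [[1, 2]].
After inserting 7: P = [[1, 2, 7]].
After inserting 3: P = [[1, 2, 3], [7]].
After inserting 8: P = [[1, 2, 3, 8], [7]].
After inserting 4: P = [[1, 2, 3, 4], [7, 8]].
After inserting 5: P = [[1, 2, 3, 4, 5], [7, 8]].
After inserting 6: P = [[1, 2, 3, 4, 5, 6], [7, 8]].

So P = [[1, 2, 3, 4, 5, 6], [7, 8]].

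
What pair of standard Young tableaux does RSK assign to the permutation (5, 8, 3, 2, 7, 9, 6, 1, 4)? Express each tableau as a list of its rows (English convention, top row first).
P = [[1, 4, 9], [2, 6], [3, 7], [5, 8]], Q = [[1, 2, 6], [3, 5], [4, 7], [8, 9]]

Insert each entry of the permutation into P by Schensted row insertion, recording in Q the position of each new cell.

After inserting 5: P = [[5]].
After inserting 8: P = [[5, 8]].
After inserting 3: P = [[3, 8], [5]].
After inserting 2: P = [[2, 8], [3], [5]].
After inserting 7: P = [[2, 7], [3, 8], [5]].
After inserting 9: P = [[2, 7, 9], [3, 8], [5]].
After inserting 6: P = [[2, 6, 9], [3, 7], [5, 8]].
After inserting 1: P = [[1, 6, 9], [2, 7], [3, 8], [5]].
After inserting 4: P = [[1, 4, 9], [2, 6], [3, 7], [5, 8]].

So P = [[1, 4, 9], [2, 6], [3, 7], [5, 8]], Q = [[1, 2, 6], [3, 5], [4, 7], [8, 9]].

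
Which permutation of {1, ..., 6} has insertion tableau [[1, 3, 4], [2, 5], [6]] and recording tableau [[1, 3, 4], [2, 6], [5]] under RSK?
6 2 3 5 1 4

Reverse the RSK construction: for i from n down to 1, find the cell of Q containing i, remove the entry at that cell from P, and reverse-bump it up through P; the value ejected from row 1 is w(i).

Step i=6: Q has 6 at row 2, column 2; remove 5 from row 2 of P and reverse-bump: 5 enters row 1 and ejects 4. So w(6) = 4. P is now [[1, 3, 5], [2], [6]].
Step i=5: Q has 5 at row 3, column 1; remove 6 from row 3 of P and reverse-bump: 6 enters row 2 and ejects 2; 2 enters row 1 and ejects 1. So w(5) = 1. P is now [[2, 3, 5], [6]].
Step i=4: Q has 4 at row 1, column 3; remove that cell from P, ejecting 5. So w(4) = 5. P is now [[2, 3], [6]].
Step i=3: Q has 3 at row 1, column 2; remove that cell from P, ejecting 3. So w(3) = 3. P is now [[2], [6]].
Step i=2: Q has 2 at row 2, column 1; remove 6 from row 2 of P and reverse-bump: 6 enters row 1 and ejects 2. So w(2) = 2. P is now [[6]].
Step i=1: Q has 1 at row 1, column 1; remove that cell from P, ejecting 6. So w(1) = 6. P is now [].

So w = 6 2 3 5 1 4.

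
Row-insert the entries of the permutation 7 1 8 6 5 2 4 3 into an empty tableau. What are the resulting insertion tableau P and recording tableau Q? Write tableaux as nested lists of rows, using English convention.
Insert each entry of the permutation into P by Schensted row insertion, recording in Q the position of each new cell.

After inserting 7: P = [[7]].
After inserting 1: P = [[1], [7]].
After inserting 8: P = [[1, 8], [7]].
After inserting 6: P = [[1, 6], [7, 8]].
After inserting 5: P = [[1, 5], [6, 8], [7]].
After inserting 2: P = [[1, 2], [5, 8], [6], [7]].
After inserting 4: P = [[1, 2, 4], [5, 8], [6], [7]].
After inserting 3: P = [[1, 2, 3], [4, 8], [5], [6], [7]].

So P = [[1, 2, 3], [4, 8], [5], [6], [7]], Q = [[1, 3, 7], [2, 4], [5], [6], [8]].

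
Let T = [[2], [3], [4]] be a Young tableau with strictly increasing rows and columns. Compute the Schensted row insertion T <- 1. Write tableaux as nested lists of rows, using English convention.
In row 1, 1 replaces 2 (the leftmost entry greater than 1); 2 is bumped to row 2. In row 2, 2 replaces 3 (the leftmost entry greater than 2); 3 is bumped to row 3. In row 3, 3 replaces 4 (the leftmost entry greater than 3); 4 is bumped to row 4. 4 starts a new row 4. The new tableau is [[1], [2], [3], [4]].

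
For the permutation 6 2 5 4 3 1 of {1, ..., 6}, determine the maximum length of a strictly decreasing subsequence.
5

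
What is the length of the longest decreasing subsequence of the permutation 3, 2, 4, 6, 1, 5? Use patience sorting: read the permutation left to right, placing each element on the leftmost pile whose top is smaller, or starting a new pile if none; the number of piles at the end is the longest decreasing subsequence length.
3: new pile. tops = [3]
2: new pile. tops = [3, 2]
4: onto pile 1 (replacing 3). tops = [4, 2]
6: onto pile 1 (replacing 4). tops = [6, 2]
1: new pile. tops = [6, 2, 1]
5: onto pile 2 (replacing 2). tops = [6, 5, 1]

3 piles, so the longest decreasing subsequence has length 3.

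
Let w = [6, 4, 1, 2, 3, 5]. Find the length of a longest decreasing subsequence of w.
3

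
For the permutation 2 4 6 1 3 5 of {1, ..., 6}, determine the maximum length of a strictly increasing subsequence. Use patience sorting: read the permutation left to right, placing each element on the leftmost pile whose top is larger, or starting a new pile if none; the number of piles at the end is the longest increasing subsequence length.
3

2: new pile. tops = [2]
4: new pile. tops = [2, 4]
6: new pile. tops = [2, 4, 6]
1: onto pile 1 (replacing 2). tops = [1, 4, 6]
3: onto pile 2 (replacing 4). tops = [1, 3, 6]
5: onto pile 3 (replacing 6). tops = [1, 3, 5]

3 piles, so the longest increasing subsequence has length 3.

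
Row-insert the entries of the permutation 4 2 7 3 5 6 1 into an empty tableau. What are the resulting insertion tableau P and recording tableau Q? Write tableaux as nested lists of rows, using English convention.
P = [[1, 3, 5, 6], [2, 7], [4]], Q = [[1, 3, 5, 6], [2, 4], [7]]

Insert each entry of the permutation into P by Schensted row insertion, recording in Q the position of each new cell.

Insert 4: appended to row 1. P = [[4]].
Insert 2: 2 bumps 4 from row 1; 4 starts row 2. P = [[2], [4]].
Insert 7: appended to row 1. P = [[2, 7], [4]].
Insert 3: 3 bumps 7 from row 1; 7 appends to row 2. P = [[2, 3], [4, 7]].
Insert 5: appended to row 1. P = [[2, 3, 5], [4, 7]].
Insert 6: appended to row 1. P = [[2, 3, 5, 6], [4, 7]].
Insert 1: 1 bumps 2 from row 1; 2 bumps 4 from row 2; 4 starts row 3. P = [[1, 3, 5, 6], [2, 7], [4]].

So P = [[1, 3, 5, 6], [2, 7], [4]], Q = [[1, 3, 5, 6], [2, 4], [7]].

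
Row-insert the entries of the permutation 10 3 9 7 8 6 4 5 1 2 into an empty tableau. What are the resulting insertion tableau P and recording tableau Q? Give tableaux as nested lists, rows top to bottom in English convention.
P = [[1, 2, 5], [3, 4], [6, 8], [7], [9], [10]], Q = [[1, 3, 5], [2, 8], [4, 10], [6], [7], [9]]

Insert each entry of the permutation into P by Schensted row insertion, recording in Q the position of each new cell.

Insert 10: appended to row 1. P = [[10]].
Insert 3: 3 bumps 10 from row 1; 10 starts row 2. P = [[3], [10]].
Insert 9: appended to row 1. P = [[3, 9], [10]].
Insert 7: 7 bumps 9 from row 1; 9 bumps 10 from row 2; 10 starts row 3. P = [[3, 7], [9], [10]].
Insert 8: appended to row 1. P = [[3, 7, 8], [9], [10]].
Insert 6: 6 bumps 7 from row 1; 7 bumps 9 from row 2; 9 bumps 10 from row 3; 10 starts row 4. P = [[3, 6, 8], [7], [9], [10]].
Insert 4: 4 bumps 6 from row 1; 6 bumps 7 from row 2; 7 bumps 9 from row 3; 9 bumps 10 from row 4; 10 starts row 5. P = [[3, 4, 8], [6], [7], [9], [10]].
Insert 5: 5 bumps 8 from row 1; 8 appends to row 2. P = [[3, 4, 5], [6, 8], [7], [9], [10]].
Insert 1: 1 bumps 3 from row 1; 3 bumps 6 from row 2; 6 bumps 7 from row 3; 7 bumps 9 from row 4; 9 bumps 10 from row 5; 10 starts row 6. P = [[1, 4, 5], [3, 8], [6], [7], [9], [10]].
Insert 2: 2 bumps 4 from row 1; 4 bumps 8 from row 2; 8 appends to row 3. P = [[1, 2, 5], [3, 4], [6, 8], [7], [9], [10]].

So P = [[1, 2, 5], [3, 4], [6, 8], [7], [9], [10]], Q = [[1, 3, 5], [2, 8], [4, 10], [6], [7], [9]].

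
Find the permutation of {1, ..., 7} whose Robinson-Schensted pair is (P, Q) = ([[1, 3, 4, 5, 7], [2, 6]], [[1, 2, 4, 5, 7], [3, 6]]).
Reverse the RSK construction: for i from n down to 1, find the cell of Q containing i, remove the entry at that cell from P, and reverse-bump it up through P; the value ejected from row 1 is w(i).

Step i=7: Q has 7 at row 1, column 5; remove that cell from P, ejecting 7. So w(7) = 7. P is now [[1, 3, 4, 5], [2, 6]].
Step i=6: Q has 6 at row 2, column 2; remove 6 from row 2 of P and reverse-bump: 6 enters row 1 and ejects 5. So w(6) = 5. P is now [[1, 3, 4, 6], [2]].
Step i=5: Q has 5 at row 1, column 4; remove that cell from P, ejecting 6. So w(5) = 6. P is now [[1, 3, 4], [2]].
Step i=4: Q has 4 at row 1, column 3; remove that cell from P, ejecting 4. So w(4) = 4. P is now [[1, 3], [2]].
Step i=3: Q has 3 at row 2, column 1; remove 2 from row 2 of P and reverse-bump: 2 enters row 1 and ejects 1. So w(3) = 1. P is now [[2, 3]].
Step i=2: Q has 2 at row 1, column 2; remove that cell from P, ejecting 3. So w(2) = 3. P is now [[2]].
Step i=1: Q has 1 at row 1, column 1; remove that cell from P, ejecting 2. So w(1) = 2. P is now [].

So w = 2 3 1 4 6 5 7.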